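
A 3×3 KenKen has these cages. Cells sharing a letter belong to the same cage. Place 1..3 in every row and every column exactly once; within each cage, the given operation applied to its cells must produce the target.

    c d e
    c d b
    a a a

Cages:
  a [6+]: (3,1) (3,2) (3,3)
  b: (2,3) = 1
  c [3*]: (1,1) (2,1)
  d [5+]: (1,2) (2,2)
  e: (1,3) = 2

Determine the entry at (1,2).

Cage e is a single given cell, so (1,3) = 2.
Cage b is a single given cell, which forces (2,3) = 1.
1 is placed in column 3, leaving (3,3) = 3.
Cage c needs two cells with product 3, so (1,1) = 1.
Row 1 already has 2, so (1,2) = 3.
1 is placed in row 2, so (2,1) = 3.
Cage d's pair has sum 5, leaving (2,2) = 2.
1 is placed in column 1, leaving (3,1) = 2.
Column 2 now contains 2, so (3,2) = 1.
Filled in: 1 3 2 / 3 2 1 / 2 1 3.

3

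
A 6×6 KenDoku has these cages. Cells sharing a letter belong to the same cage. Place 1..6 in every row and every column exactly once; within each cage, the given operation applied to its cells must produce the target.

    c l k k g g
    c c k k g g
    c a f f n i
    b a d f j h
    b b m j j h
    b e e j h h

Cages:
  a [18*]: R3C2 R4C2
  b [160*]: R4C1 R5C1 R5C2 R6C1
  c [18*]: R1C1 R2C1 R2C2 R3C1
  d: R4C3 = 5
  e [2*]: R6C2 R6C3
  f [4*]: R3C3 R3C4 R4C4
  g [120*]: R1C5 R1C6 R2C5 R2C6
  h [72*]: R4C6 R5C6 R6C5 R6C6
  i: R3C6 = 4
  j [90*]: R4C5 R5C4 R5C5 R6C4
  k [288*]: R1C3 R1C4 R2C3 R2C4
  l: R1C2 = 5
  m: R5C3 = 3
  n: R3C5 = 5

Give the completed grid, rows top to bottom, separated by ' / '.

1 5 4 3 6 2 / 3 1 6 4 2 5 / 6 3 2 1 5 4 / 4 6 5 2 3 1 / 2 4 3 5 1 6 / 5 2 1 6 4 3

Cage l is a single given cell, leaving R1C2 = 5.
Cage n is a single given cell, which forces R3C5 = 5.
Cage i is a single given cell, which forces R3C6 = 4.
Cage d is a single given cell, so R4C3 = 5.
Cage b has product 160, which forces R5C2 = 4.
M is a freebie; hence R5C3 = 3.
Cage g has product 120; hence R2C6 = 5.
The 3 cells of cage f must have product 4, leaving R3C3 = 2.
Row 3 already has 4; hence R3C4 = 1.
Cage f has product 4, which forces R4C4 = 2.
Column 3 now contains 2; hence R6C3 = 1.
Row 4 already has 2; hence R4C1 = 4.
Row 6 now contains 1, so R6C2 = 2.
Cage b has product 160, so R5C1 = 2.
Row 6 now contains 2, leaving R6C1 = 5.
Cage h needs product 72, which forces R6C5 = 4.
2 is placed in column 1, leaving R1C1 = 1.
Cage g has product 120; hence R1C5 = 6.
Cage g has product 120, which forces R1C6 = 2.
Cage c has product 18; hence R2C2 = 1.
The 4 cells of cage g must have product 120, leaving R2C5 = 2.
Cage j has product 90; hence R5C4 = 5.
6 is placed in column 5, leaving R5C5 = 1.
Row 5 now contains 1, leaving R5C6 = 6.
6 is placed in column 6, leaving R6C6 = 3.
Row 1 now contains 6, which forces R1C3 = 4.
Cage k has product 288, which forces R1C4 = 3.
Cage k needs product 288, so R2C3 = 6.
Cage k needs product 288, leaving R2C4 = 4.
1 is placed in column 5, which forces R4C5 = 3.
3 is placed in column 6; hence R4C6 = 1.
Row 6 now contains 3, which forces R6C4 = 6.
Row 2 now contains 6, so R2C1 = 3.
The 4 cells of cage c must have product 18, which forces R3C1 = 6.
Cage a's pair has product 18, which forces R3C2 = 3.
Row 4 now contains 3, leaving R4C2 = 6.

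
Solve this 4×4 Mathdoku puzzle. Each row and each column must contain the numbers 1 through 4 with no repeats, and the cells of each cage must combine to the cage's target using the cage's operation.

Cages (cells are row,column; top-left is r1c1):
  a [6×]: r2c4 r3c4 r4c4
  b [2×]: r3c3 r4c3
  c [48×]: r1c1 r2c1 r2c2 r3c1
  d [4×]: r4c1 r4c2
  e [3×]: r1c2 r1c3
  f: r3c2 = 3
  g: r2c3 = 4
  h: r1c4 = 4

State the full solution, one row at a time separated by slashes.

Cage h is given, which forces r1c4 = 4.
Cage g is a single given cell, which forces r2c3 = 4.
F is a freebie; hence r3c2 = 3.
Cage c needs product 48, which forces r1c1 = 2.
Column 2 already has 3, leaving r1c2 = 1.
Cage e needs two cells with product 3, leaving r1c3 = 3.
Cage c needs product 48, which forces r2c1 = 3.
4 is placed in row 2, which forces r2c2 = 2.
Row 2 already has 2; hence r2c4 = 1.
Cage c has product 48, so r3c1 = 4.
1 is placed in column 4, which forces r3c4 = 2.
Column 1 now contains 4; hence r4c1 = 1.
Column 2 now contains 1, which forces r4c2 = 4.
Row 4 already has 1, leaving r4c3 = 2.
2 is placed in column 4, which forces r4c4 = 3.
2 is placed in row 3, which forces r3c3 = 1.

2 1 3 4 / 3 2 4 1 / 4 3 1 2 / 1 4 2 3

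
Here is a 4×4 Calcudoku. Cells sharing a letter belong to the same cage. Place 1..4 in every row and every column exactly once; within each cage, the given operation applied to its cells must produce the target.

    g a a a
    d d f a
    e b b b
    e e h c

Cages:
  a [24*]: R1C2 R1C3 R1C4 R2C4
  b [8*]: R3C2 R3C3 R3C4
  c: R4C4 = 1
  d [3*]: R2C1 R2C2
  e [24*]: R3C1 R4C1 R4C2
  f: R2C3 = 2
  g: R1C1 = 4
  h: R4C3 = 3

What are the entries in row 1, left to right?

Cage g is given, leaving R1C1 = 4.
Cage f is given, leaving R2C3 = 2.
Cage h is a single given cell, which forces R4C3 = 3.
C is a freebie; hence R4C4 = 1.
Column 3 now contains 3, which forces R1C3 = 1.
The 4 cells of cage a must have product 24, so R2C4 = 4.
Cage e needs product 24, so R3C1 = 3.
1 is placed in column 3, so R3C3 = 4.
Column 4 already has 4, so R3C4 = 2.
Row 4 now contains 3, leaving R4C1 = 2.
Cage e has product 24, leaving R4C2 = 4.
The 4 cells of cage a must have product 24, so R1C2 = 2.
2 is placed in column 4, which forces R1C4 = 3.
Column 1 now contains 3, which forces R2C1 = 1.
Cage d needs two cells with product 3, leaving R2C2 = 3.
2 is placed in row 3; hence R3C2 = 1.
Filled in: 4 2 1 3 / 1 3 2 4 / 3 1 4 2 / 2 4 3 1.

4 2 1 3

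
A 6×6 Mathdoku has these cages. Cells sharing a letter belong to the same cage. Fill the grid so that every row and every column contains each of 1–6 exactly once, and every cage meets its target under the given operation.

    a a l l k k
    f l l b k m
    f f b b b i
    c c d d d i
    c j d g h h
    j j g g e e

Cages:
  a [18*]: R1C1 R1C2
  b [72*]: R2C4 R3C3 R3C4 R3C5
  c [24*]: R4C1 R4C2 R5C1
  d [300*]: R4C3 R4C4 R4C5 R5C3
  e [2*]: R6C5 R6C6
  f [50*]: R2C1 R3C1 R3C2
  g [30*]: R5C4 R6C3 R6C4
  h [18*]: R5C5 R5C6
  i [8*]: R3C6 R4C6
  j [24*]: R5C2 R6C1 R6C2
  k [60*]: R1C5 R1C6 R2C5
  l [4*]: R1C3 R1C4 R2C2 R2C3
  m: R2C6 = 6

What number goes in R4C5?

5

The 3 cells of cage f must have product 50, so R2C1 = 5.
Cage m is given, leaving R2C6 = 6.
Cage f has product 50, so R3C1 = 2.
Cage f has product 50, leaving R3C2 = 5.
Row 3 now contains 2; hence R3C6 = 4.
Column 6 already has 4, which forces R4C6 = 2.
The 4 cells of cage d must have product 300, leaving R5C3 = 5.
Column 6 now contains 6; hence R5C6 = 3.
Column 6 already has 2; hence R6C6 = 1.
Column 6 already has 3, leaving R1C6 = 5.
Cage b needs product 72; hence R2C4 = 4.
Row 5 now contains 3, so R5C5 = 6.
Cage g needs product 30, leaving R6C4 = 5.
Row 6 already has 1, so R6C5 = 2.
Cage k needs product 60, so R1C5 = 4.
Column 5 already has 2, leaving R2C5 = 3.
Column 5 already has 3, leaving R3C5 = 1.
Cage d has product 300, which forces R4C3 = 4.
5 is placed in column 4; hence R4C4 = 3.
Cage d needs product 300, so R4C5 = 5.
Cage b has product 72, so R3C3 = 3.
3 is placed in column 4, which forces R3C4 = 6.
Cage c has product 24, which forces R5C1 = 4.
Column 3 already has 3, so R6C3 = 6.
Cage j has product 24; hence R5C2 = 2.
Cage g has product 30; hence R5C4 = 1.
6 is placed in row 6, leaving R6C1 = 3.
Cage j has product 24; hence R6C2 = 4.
Column 1 already has 3, leaving R1C1 = 6.
The two cells of cage a must have product 18, which forces R1C2 = 3.
The 4 cells of cage l must have product 4, so R1C3 = 1.
Column 4 already has 1, so R1C4 = 2.
Column 2 already has 2, leaving R2C2 = 1.
Cage l needs product 4, so R2C3 = 2.
Column 1 now contains 6, so R4C1 = 1.
Column 2 now contains 1; hence R4C2 = 6.
The full grid is 6 3 1 2 4 5 / 5 1 2 4 3 6 / 2 5 3 6 1 4 / 1 6 4 3 5 2 / 4 2 5 1 6 3 / 3 4 6 5 2 1.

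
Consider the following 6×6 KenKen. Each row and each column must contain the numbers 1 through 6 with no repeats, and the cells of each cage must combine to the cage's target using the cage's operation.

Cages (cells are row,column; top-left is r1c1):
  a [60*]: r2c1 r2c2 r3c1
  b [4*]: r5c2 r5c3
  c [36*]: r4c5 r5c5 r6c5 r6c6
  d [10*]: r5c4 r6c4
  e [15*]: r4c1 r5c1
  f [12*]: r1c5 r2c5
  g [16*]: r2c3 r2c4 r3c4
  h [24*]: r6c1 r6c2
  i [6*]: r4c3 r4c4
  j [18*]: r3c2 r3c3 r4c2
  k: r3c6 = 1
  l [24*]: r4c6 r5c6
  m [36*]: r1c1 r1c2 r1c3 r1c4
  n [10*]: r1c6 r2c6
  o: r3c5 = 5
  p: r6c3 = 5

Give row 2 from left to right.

O is a freebie, so r3c5 = 5.
Cage k is a single given cell; hence r3c6 = 1.
Cage p is a single given cell, which forces r6c3 = 5.
5 is placed in row 6, leaving r6c4 = 2.
Cage g has product 16, leaving r2c3 = 4.
Cage g needs product 16; hence r2c4 = 1.
Column 4 already has 2; hence r3c4 = 4.
Column 3 already has 4, so r5c3 = 1.
Column 4 already has 2, so r5c4 = 5.
The two cells of cage e must have product 15; hence r4c1 = 5.
Cage i needs two cells with product 6, which forces r4c3 = 2.
The two cells of cage i must have product 6; hence r4c4 = 3.
5 is placed in row 5, which forces r5c1 = 3.
Row 5 now contains 1; hence r5c2 = 4.
Row 5 now contains 4, leaving r5c6 = 6.
4 is placed in column 2, which forces r6c2 = 6.
6 is placed in column 6, leaving r6c6 = 3.
The 4 cells of cage m must have product 36, which forces r1c3 = 3.
Column 4 now contains 3; hence r1c4 = 6.
Cage a has product 60; hence r2c2 = 5.
Row 2 now contains 5, so r2c6 = 2.
Cage j needs product 18, which forces r3c2 = 3.
The 3 cells of cage j must have product 18, which forces r3c3 = 6.
Row 4 now contains 3, so r4c2 = 1.
Cage c has product 36, which forces r4c5 = 6.
6 is placed in column 6, so r4c6 = 4.
Row 5 now contains 6; hence r5c5 = 2.
Row 6 already has 6, so r6c1 = 4.
Cage c has product 36, so r6c5 = 1.
Cage m needs product 36, leaving r1c1 = 1.
Column 2 already has 1, so r1c2 = 2.
Column 5 already has 2, which forces r1c5 = 4.
2 is placed in column 6, so r1c6 = 5.
2 is placed in row 2, which forces r2c1 = 6.
6 is placed in column 5, so r2c5 = 3.
6 is placed in row 3; hence r3c1 = 2.
The full grid is 1 2 3 6 4 5 / 6 5 4 1 3 2 / 2 3 6 4 5 1 / 5 1 2 3 6 4 / 3 4 1 5 2 6 / 4 6 5 2 1 3.

6 5 4 1 3 2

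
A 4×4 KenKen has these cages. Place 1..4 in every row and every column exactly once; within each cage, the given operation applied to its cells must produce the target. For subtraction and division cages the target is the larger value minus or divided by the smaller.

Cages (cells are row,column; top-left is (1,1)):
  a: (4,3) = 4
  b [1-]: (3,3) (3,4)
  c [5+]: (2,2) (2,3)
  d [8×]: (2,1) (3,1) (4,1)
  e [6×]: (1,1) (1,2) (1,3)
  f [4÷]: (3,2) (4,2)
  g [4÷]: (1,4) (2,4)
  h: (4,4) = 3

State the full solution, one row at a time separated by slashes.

A is a freebie; hence (4,3) = 4.
H is a freebie, so (4,4) = 3.
Cage f needs two cells with quotient 4, which forces (3,2) = 4.
4 is placed in row 4, leaving (4,2) = 1.
Cage d needs product 8, which forces (2,1) = 4.
Row 2 now contains 4, leaving (2,4) = 1.
Cage d has product 8, which forces (3,1) = 1.
Column 4 already has 1, which forces (3,4) = 2.
Row 4 now contains 1, which forces (4,1) = 2.
Column 1 now contains 2, so (1,1) = 3.
Cage e has product 6; hence (1,2) = 2.
The 3 cells of cage e must have product 6; hence (1,3) = 1.
Column 4 already has 1, which forces (1,4) = 4.
Column 2 already has 2, so (2,2) = 3.
Row 2 already has 3; hence (2,3) = 2.
2 is placed in row 3, so (3,3) = 3.

3 2 1 4 / 4 3 2 1 / 1 4 3 2 / 2 1 4 3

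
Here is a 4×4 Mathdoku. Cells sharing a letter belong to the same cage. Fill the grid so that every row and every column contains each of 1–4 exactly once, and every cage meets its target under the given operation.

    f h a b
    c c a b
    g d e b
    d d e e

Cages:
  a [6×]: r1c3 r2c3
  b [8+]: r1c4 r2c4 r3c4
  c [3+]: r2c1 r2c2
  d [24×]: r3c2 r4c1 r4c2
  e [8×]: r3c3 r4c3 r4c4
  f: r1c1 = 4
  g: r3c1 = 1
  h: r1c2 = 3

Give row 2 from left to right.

2 1 3 4

F is a freebie, so r1c1 = 4.
H is a freebie, so r1c2 = 3.
Row 1 already has 3, leaving r1c3 = 2.
Row 1 already has 3, leaving r1c4 = 1.
Column 3 already has 2, which forces r2c3 = 3.
Row 2 already has 3, so r2c4 = 4.
Cage g is given, so r3c1 = 1.
Row 3 already has 1, so r3c3 = 4.
Column 4 already has 4, leaving r3c4 = 3.
Column 3 now contains 4; hence r4c3 = 1.
Column 4 already has 4, which forces r4c4 = 2.
Column 1 already has 1; hence r2c1 = 2.
Cage c's pair has sum 3, which forces r2c2 = 1.
4 is placed in row 3, leaving r3c2 = 2.
2 is placed in row 4, so r4c1 = 3.
2 is placed in row 4, leaving r4c2 = 4.
Filled in: 4 3 2 1 / 2 1 3 4 / 1 2 4 3 / 3 4 1 2.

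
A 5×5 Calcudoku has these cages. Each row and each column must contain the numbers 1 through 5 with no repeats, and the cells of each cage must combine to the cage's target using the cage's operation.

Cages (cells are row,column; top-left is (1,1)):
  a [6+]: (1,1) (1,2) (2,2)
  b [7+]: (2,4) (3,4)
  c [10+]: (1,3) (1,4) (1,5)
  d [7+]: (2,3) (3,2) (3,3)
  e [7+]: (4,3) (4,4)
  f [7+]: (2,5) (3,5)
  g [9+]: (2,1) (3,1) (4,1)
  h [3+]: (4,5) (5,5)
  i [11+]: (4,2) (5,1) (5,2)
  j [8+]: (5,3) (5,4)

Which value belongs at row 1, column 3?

The only place for 1 in column 4 is (1,4).
The 3 cells of cage a must have sum 6, which forces (2,2) = 1.
Row 5 needs a 1, and only (5,5) is open for it.
Column 5 already has 1, so (4,5) = 2.
Row 4 needs a 1, and only (4,1) is open for it.
In row 3, 1 can only go at (3,3), so (3,3) = 1.
In row 4, 5 can only go at (4,2), so (4,2) = 5.
The only place for 4 in column 1 is (5,1).
4 is placed in row 5, so (5,2) = 2.
The 3 cells of cage a must have sum 6, leaving (1,1) = 2.
Column 2 now contains 2, so (1,2) = 3.
Column 2 already has 3, so (3,2) = 4.
4 is placed in row 3, which forces (3,5) = 3.
Cage g has sum 9; hence (2,1) = 3.
The 3 cells of cage d must have sum 7; hence (2,3) = 2.
2 is placed in row 2, which forces (2,4) = 5.
Column 5 already has 3, which forces (2,5) = 4.
Row 3 now contains 3, leaving (3,1) = 5.
5 is placed in column 4, so (3,4) = 2.
5 is placed in column 4, leaving (5,4) = 3.
Cage c needs sum 10, so (1,3) = 4.
Column 5 already has 4, so (1,5) = 5.
Cage e needs two cells with sum 7, leaving (4,3) = 3.
Column 4 already has 3, leaving (4,4) = 4.
Row 5 already has 3, so (5,3) = 5.
Completed grid: 2 3 4 1 5 / 3 1 2 5 4 / 5 4 1 2 3 / 1 5 3 4 2 / 4 2 5 3 1.

4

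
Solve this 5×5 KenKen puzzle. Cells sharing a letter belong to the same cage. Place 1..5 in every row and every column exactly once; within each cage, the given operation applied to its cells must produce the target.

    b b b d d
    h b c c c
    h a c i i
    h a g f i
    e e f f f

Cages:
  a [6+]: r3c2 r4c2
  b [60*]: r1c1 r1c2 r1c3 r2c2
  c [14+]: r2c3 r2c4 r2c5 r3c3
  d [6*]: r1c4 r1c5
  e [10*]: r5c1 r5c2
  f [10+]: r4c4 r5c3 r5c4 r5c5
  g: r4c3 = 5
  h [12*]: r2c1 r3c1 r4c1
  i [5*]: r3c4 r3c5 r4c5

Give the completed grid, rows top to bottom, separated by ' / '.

The 3 cells of cage i must have product 5; hence r3c4 = 1.
The 3 cells of cage i must have product 5; hence r3c5 = 5.
G is a freebie, which forces r4c3 = 5.
Cage i needs product 5, so r4c5 = 1.
Cage h needs product 12, so r2c1 = 1.
Cage c needs sum 14; hence r2c4 = 5.
Cage f has sum 10, so r5c3 = 1.
The only place for 1 in row 1 is r1c2.
Cage b needs product 60, so r1c1 = 5.
Column 1 now contains 5, so r5c1 = 2.
Row 5 now contains 2, so r5c2 = 5.
Cage f needs sum 10, so r4c4 = 2.
Column 4 already has 2, so r1c4 = 3.
Cage d needs two cells with product 6; hence r1c5 = 2.
The two cells of cage a must have sum 6, so r3c2 = 2.
2 is placed in row 4; hence r4c2 = 4.
Column 4 now contains 3, leaving r5c4 = 4.
4 is placed in row 5; hence r5c5 = 3.
Row 1 already has 3, leaving r1c3 = 4.
Column 2 now contains 4, leaving r2c2 = 3.
The 4 cells of cage c must have sum 14; hence r2c3 = 2.
Column 5 already has 3, which forces r2c5 = 4.
The 3 cells of cage h must have product 12, which forces r3c1 = 4.
Cage c has sum 14, so r3c3 = 3.
4 is placed in row 4; hence r4c1 = 3.

5 1 4 3 2 / 1 3 2 5 4 / 4 2 3 1 5 / 3 4 5 2 1 / 2 5 1 4 3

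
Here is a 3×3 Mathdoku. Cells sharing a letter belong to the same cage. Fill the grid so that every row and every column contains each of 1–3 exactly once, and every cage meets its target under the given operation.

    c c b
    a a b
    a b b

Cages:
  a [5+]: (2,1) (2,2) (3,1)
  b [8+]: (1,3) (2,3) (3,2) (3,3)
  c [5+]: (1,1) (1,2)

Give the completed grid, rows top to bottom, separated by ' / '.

2 3 1 / 3 1 2 / 1 2 3

Cage b needs sum 8; hence (3,2) = 2.
The two cells of cage c must have sum 5, which forces (1,1) = 2.
2 is placed in column 2, which forces (1,2) = 3.
Row 1 now contains 3, so (1,3) = 1.
The 3 cells of cage a must have sum 5; hence (2,1) = 3.
2 is placed in column 2, so (2,2) = 1.
Row 2 already has 3, which forces (2,3) = 2.
2 is placed in row 3, so (3,1) = 1.
Column 3 already has 1, leaving (3,3) = 3.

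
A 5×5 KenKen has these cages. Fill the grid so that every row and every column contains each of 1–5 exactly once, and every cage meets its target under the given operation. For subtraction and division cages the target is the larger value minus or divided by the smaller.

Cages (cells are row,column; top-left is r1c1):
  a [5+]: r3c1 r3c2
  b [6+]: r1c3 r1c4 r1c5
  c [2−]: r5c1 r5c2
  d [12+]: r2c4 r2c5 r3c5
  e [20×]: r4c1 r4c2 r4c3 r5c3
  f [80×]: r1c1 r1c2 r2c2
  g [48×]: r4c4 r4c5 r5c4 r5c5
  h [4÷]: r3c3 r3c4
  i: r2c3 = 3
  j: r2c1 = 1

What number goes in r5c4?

4

The 3 cells of cage f must have product 80, which forces r1c1 = 4.
Cage f needs product 80; hence r1c2 = 5.
Cage j is given, which forces r2c1 = 1.
The 3 cells of cage f must have product 80, so r2c2 = 4.
Cage i is a single given cell, leaving r2c3 = 3.
Row 2 now contains 3, leaving r2c4 = 5.
5 is placed in row 2, so r2c5 = 2.
The 3 cells of cage d must have sum 12; hence r3c5 = 5.
The only place for 2 in row 5 is r5c3.
2 is placed in column 3; hence r1c3 = 1.
The 3 cells of cage b must have sum 6, which forces r1c4 = 2.
The 3 cells of cage b must have sum 6, so r1c5 = 3.
Column 3 already has 1; hence r3c3 = 4.
Row 3 now contains 4, leaving r3c4 = 1.
Column 3 already has 1, which forces r4c3 = 5.
5 is placed in row 4, leaving r4c1 = 2.
Cage e needs product 20; hence r4c2 = 1.
Row 4 now contains 1; hence r4c5 = 4.
Column 2 already has 1; hence r5c2 = 3.
Row 5 now contains 3, leaving r5c4 = 4.
Column 5 already has 4, so r5c5 = 1.
Column 1 already has 2; hence r3c1 = 3.
Column 2 now contains 3; hence r3c2 = 2.
4 is placed in row 4, leaving r4c4 = 3.
Row 5 now contains 3, which forces r5c1 = 5.
Filled in: 4 5 1 2 3 / 1 4 3 5 2 / 3 2 4 1 5 / 2 1 5 3 4 / 5 3 2 4 1.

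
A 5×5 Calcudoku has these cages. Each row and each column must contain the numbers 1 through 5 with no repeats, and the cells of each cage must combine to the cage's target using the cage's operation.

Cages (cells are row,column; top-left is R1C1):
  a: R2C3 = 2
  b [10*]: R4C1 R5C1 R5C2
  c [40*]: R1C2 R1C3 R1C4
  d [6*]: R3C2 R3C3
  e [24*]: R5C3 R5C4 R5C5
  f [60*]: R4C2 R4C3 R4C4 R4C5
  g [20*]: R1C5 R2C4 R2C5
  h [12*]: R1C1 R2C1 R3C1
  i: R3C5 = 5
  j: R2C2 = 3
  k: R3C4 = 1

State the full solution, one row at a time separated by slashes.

3 4 5 2 1 / 1 3 2 5 4 / 4 2 3 1 5 / 2 5 1 4 3 / 5 1 4 3 2

J is a freebie, which forces R2C2 = 3.
A is a freebie, leaving R2C3 = 2.
Column 2 already has 3; hence R3C2 = 2.
Column 3 already has 2; hence R3C3 = 3.
Cage k is a single given cell, which forces R3C4 = 1.
I is a freebie, which forces R3C5 = 5.
Column 3 now contains 3, which forces R5C3 = 4.
The 3 cells of cage h must have product 12; hence R1C1 = 3.
The 3 cells of cage c must have product 40, leaving R1C2 = 4.
4 is placed in column 3, leaving R1C3 = 5.
Cage c has product 40, leaving R1C4 = 2.
Row 1 now contains 4, leaving R1C5 = 1.
The 3 cells of cage h must have product 12, so R2C1 = 1.
Cage g has product 20, which forces R2C4 = 5.
Column 5 already has 1; hence R2C5 = 4.
1 is placed in row 3, so R3C1 = 4.
Column 3 now contains 5; hence R4C3 = 1.
Column 5 already has 4, so R4C5 = 3.
Column 4 already has 2, which forces R5C4 = 3.
Column 5 now contains 3, leaving R5C5 = 2.
The 3 cells of cage b must have product 10, leaving R4C1 = 2.
Row 4 already has 1, which forces R4C2 = 5.
Row 4 already has 3, so R4C4 = 4.
Row 5 now contains 2, which forces R5C1 = 5.
The 3 cells of cage b must have product 10, so R5C2 = 1.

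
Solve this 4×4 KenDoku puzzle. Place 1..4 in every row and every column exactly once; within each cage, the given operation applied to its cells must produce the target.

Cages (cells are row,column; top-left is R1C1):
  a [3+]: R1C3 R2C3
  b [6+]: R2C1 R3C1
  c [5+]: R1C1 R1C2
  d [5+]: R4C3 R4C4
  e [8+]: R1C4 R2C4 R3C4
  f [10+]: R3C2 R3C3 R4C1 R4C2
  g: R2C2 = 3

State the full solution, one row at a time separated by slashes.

3 2 1 4 / 4 3 2 1 / 2 1 4 3 / 1 4 3 2

G is a freebie, which forces R2C2 = 3.
In column 4, 2 can only go at R4C4, so R4C4 = 2.
Cage d's pair has sum 5; hence R4C3 = 3.
In row 3, 2 can only go at R3C1, so R3C1 = 2.
Column 1 now contains 2, leaving R2C1 = 4.
4 is placed in row 2, leaving R2C4 = 1.
Column 1 now contains 4, leaving R4C1 = 1.
1 is placed in row 4; hence R4C2 = 4.
Column 1 now contains 1, leaving R1C1 = 3.
Cage c needs two cells with sum 5; hence R1C2 = 2.
Cage a's pair has sum 3, so R1C3 = 1.
Row 1 now contains 3, leaving R1C4 = 4.
Row 2 already has 1, leaving R2C3 = 2.
4 is placed in column 2, leaving R3C2 = 1.
The 4 cells of cage f must have sum 10; hence R3C3 = 4.
Column 4 now contains 4, leaving R3C4 = 3.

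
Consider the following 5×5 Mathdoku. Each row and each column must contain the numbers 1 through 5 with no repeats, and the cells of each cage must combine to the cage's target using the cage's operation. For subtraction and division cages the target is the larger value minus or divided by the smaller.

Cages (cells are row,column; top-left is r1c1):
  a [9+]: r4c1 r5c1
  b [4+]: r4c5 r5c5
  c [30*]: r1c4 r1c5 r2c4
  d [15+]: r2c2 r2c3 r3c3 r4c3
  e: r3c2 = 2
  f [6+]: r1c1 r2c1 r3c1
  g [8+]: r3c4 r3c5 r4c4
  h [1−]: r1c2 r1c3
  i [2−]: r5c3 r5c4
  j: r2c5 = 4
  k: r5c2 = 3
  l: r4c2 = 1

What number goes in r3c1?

Cage j is a single given cell, which forces r2c5 = 4.
E is a freebie, leaving r3c2 = 2.
Cage l is a single given cell, so r4c2 = 1.
Row 4 already has 1, which forces r4c5 = 3.
K is a freebie, so r5c2 = 3.
3 is placed in column 5, which forces r5c5 = 1.
3 is placed in column 2, which forces r2c2 = 5.
Cage g needs sum 8, leaving r3c4 = 1.
Column 5 now contains 1, so r3c5 = 5.
The 3 cells of cage g must have sum 8, leaving r4c4 = 2.
Column 4 now contains 2; hence r5c4 = 4.
Column 2 already has 5, so r1c2 = 4.
Cage c has product 30; hence r1c4 = 5.
Column 5 already has 5; hence r1c5 = 2.
Column 4 now contains 2; hence r2c4 = 3.
1 is placed in row 3, leaving r3c1 = 3.
Row 3 already has 3, leaving r3c3 = 4.
Cage a's pair has sum 9, which forces r4c1 = 4.
Cage d has sum 15, leaving r4c3 = 5.
Row 5 now contains 4, so r5c1 = 5.
Row 5 now contains 4; hence r5c3 = 2.
Row 1 now contains 2, so r1c1 = 1.
Row 1 already has 5, leaving r1c3 = 3.
Cage f has sum 6; hence r2c1 = 2.
Column 3 already has 2, so r2c3 = 1.
The full grid is 1 4 3 5 2 / 2 5 1 3 4 / 3 2 4 1 5 / 4 1 5 2 3 / 5 3 2 4 1.

3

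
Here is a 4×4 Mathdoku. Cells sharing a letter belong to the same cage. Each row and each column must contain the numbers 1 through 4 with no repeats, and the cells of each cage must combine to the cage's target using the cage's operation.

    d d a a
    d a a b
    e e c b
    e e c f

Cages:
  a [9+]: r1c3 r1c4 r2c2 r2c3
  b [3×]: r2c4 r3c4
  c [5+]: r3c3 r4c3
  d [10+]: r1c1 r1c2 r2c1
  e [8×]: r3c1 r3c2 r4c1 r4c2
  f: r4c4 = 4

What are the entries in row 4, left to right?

Cage f is a single given cell; hence r4c4 = 4.
Row 3 needs a 2, and only r3c3 is open for it.
Cage c needs two cells with sum 5, so r4c3 = 3.
Row 2 needs a 2, and only r2c2 is open for it.
The 4 cells of cage a must have sum 9; hence r1c4 = 2.
Cage e has product 8, leaving r3c1 = 1.
Cage e has product 8, which forces r3c2 = 4.
Row 3 already has 1, which forces r3c4 = 3.
Cage e needs product 8; hence r4c1 = 2.
Column 2 now contains 2; hence r4c2 = 1.
Row 1 now contains 2; hence r1c1 = 4.
4 is placed in column 2, leaving r1c2 = 3.
Row 1 already has 4, so r1c3 = 1.
Cage d has sum 10, which forces r2c1 = 3.
1 is placed in column 3, which forces r2c3 = 4.
Column 4 already has 3, so r2c4 = 1.
The full grid is 4 3 1 2 / 3 2 4 1 / 1 4 2 3 / 2 1 3 4.

2 1 3 4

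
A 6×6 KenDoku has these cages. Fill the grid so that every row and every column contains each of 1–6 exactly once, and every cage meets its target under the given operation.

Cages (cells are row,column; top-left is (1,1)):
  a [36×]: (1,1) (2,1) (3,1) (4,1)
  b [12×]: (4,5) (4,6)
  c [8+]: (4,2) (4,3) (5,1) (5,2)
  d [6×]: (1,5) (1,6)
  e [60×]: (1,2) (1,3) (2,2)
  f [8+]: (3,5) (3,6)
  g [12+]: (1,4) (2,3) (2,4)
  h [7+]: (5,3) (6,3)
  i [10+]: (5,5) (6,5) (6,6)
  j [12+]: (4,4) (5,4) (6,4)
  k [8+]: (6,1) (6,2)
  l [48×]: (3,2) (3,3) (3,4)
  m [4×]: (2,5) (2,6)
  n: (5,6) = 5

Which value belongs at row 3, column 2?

Cage n is a single given cell, which forces (5,6) = 5.
In row 3, 1 can only go at (3,1), so (3,1) = 1.
In row 3, 3 can only go at (3,6), so (3,6) = 3.
Cage f needs two cells with sum 8, which forces (3,5) = 5.
Row 4 needs a 5, and only (4,4) is open for it.
In column 1, 4 can only go at (5,1), so (5,1) = 4.
Cage c has sum 8, which forces (4,2) = 2.
Cage c needs sum 8, leaving (4,3) = 1.
Cage c has sum 8, which forces (5,2) = 1.
Cage b's pair has product 12, leaving (4,5) = 3.
Cage b needs two cells with product 12, leaving (4,6) = 4.
Cage m needs two cells with product 4, so (2,5) = 4.
Column 6 now contains 4; hence (2,6) = 1.
3 is placed in row 4, leaving (4,1) = 6.
Cage i needs sum 10; hence (5,5) = 2.
Cage i has sum 10, which forces (6,5) = 6.
Cage i has sum 10, which forces (6,6) = 2.
6 is placed in column 5, which forces (1,5) = 1.
1 is placed in column 6; hence (1,6) = 6.
Row 5 already has 2, which forces (5,3) = 3.
3 is placed in row 5, leaving (5,4) = 6.
Cage h needs two cells with sum 7; hence (6,3) = 4.
4 is placed in row 6, which forces (6,4) = 1.
The 3 cells of cage g must have sum 12, which forces (1,4) = 4.
Column 4 already has 4, which forces (3,4) = 2.
4 is placed in row 1, which forces (1,2) = 5.
Cage e needs product 60, leaving (1,3) = 2.
Cage e needs product 60; hence (2,2) = 6.
Cage g needs sum 12, so (2,3) = 5.
2 is placed in column 4; hence (2,4) = 3.
Cage l needs product 48, which forces (3,2) = 4.
Row 3 already has 2, which forces (3,3) = 6.
5 is placed in column 2, leaving (6,2) = 3.
Row 1 now contains 2, which forces (1,1) = 3.
Row 2 now contains 3; hence (2,1) = 2.
Row 6 already has 3, so (6,1) = 5.
Filled in: 3 5 2 4 1 6 / 2 6 5 3 4 1 / 1 4 6 2 5 3 / 6 2 1 5 3 4 / 4 1 3 6 2 5 / 5 3 4 1 6 2.

4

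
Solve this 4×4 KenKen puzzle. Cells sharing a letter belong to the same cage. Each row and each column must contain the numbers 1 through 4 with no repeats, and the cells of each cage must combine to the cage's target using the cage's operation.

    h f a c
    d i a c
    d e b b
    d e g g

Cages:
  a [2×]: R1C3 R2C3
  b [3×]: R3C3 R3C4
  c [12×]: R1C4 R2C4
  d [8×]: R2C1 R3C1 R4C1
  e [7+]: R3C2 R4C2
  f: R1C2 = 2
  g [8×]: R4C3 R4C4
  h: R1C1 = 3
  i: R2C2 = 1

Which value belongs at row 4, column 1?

Cage h is a single given cell, so R1C1 = 3.
F is a freebie, so R1C2 = 2.
Row 1 now contains 2; hence R1C3 = 1.
Row 1 already has 3, which forces R1C4 = 4.
Cage i is given, leaving R2C2 = 1.
Column 3 now contains 1; hence R2C3 = 2.
Column 4 already has 4, leaving R2C4 = 3.
Column 3 now contains 1, so R3C3 = 3.
Column 4 already has 3, leaving R3C4 = 1.
2 is placed in column 3, which forces R4C3 = 4.
Column 4 already has 4, leaving R4C4 = 2.
Row 2 already has 2, so R2C1 = 4.
Cage d has product 8, so R3C1 = 2.
3 is placed in row 3, which forces R3C2 = 4.
Row 4 already has 2; hence R4C1 = 1.
Row 4 already has 4, leaving R4C2 = 3.
Filled in: 3 2 1 4 / 4 1 2 3 / 2 4 3 1 / 1 3 4 2.

1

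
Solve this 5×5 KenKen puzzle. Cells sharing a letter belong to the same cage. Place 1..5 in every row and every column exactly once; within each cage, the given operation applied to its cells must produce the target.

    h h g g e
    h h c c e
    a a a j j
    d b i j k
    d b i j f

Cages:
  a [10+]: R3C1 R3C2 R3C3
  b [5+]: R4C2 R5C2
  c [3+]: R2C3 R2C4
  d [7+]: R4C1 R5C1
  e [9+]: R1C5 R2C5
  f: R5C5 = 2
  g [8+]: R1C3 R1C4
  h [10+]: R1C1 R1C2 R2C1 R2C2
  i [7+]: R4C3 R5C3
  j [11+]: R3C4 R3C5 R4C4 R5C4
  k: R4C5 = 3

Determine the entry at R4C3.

4

Cage k is given; hence R4C5 = 3.
F is a freebie, so R5C5 = 2.
Row 4 needs a 5, and only R4C4 is open for it.
The two cells of cage g must have sum 8, leaving R1C3 = 5.
Column 4 now contains 5, leaving R1C4 = 3.
5 is placed in row 1, leaving R1C5 = 4.
Column 5 now contains 4, so R2C5 = 5.
The 4 cells of cage j must have sum 11, leaving R3C5 = 1.
5 is placed in column 3, which forces R5C3 = 3.
Column 4 already has 3, leaving R5C4 = 1.
The two cells of cage c must have sum 3, leaving R2C3 = 1.
Column 4 already has 1, leaving R2C4 = 2.
Cage a has sum 10, which forces R3C3 = 2.
Cage j needs sum 11, leaving R3C4 = 4.
Cage d's pair has sum 7, which forces R4C1 = 2.
Cage b needs two cells with sum 5, which forces R4C2 = 1.
Cage i needs two cells with sum 7; hence R4C3 = 4.
Row 5 now contains 3, leaving R5C1 = 5.
Row 5 already has 1; hence R5C2 = 4.
Column 1 already has 2, which forces R1C1 = 1.
Column 2 already has 1, leaving R1C2 = 2.
Cage h has sum 10, leaving R2C1 = 4.
Column 2 now contains 4, which forces R2C2 = 3.
Column 1 now contains 5, leaving R3C1 = 3.
The 3 cells of cage a must have sum 10, so R3C2 = 5.
The full grid is 1 2 5 3 4 / 4 3 1 2 5 / 3 5 2 4 1 / 2 1 4 5 3 / 5 4 3 1 2.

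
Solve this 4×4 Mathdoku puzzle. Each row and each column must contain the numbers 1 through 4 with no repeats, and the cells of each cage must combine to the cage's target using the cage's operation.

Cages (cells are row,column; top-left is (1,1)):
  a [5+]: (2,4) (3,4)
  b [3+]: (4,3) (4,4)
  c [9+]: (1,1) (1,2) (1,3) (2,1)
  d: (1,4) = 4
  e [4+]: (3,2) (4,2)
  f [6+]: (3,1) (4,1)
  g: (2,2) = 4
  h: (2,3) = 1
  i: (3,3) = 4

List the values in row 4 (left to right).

Cage d is given, which forces (1,4) = 4.
G is a freebie; hence (2,2) = 4.
Cage h is a single given cell, which forces (2,3) = 1.
Cage i is given, so (3,3) = 4.
1 is placed in column 3, which forces (4,3) = 2.
Row 4 already has 2; hence (4,4) = 1.
2 is placed in column 3; hence (1,3) = 3.
Cage c needs sum 9; hence (2,1) = 3.
Row 2 already has 3; hence (2,4) = 2.
Row 3 already has 4, so (3,1) = 2.
The two cells of cage e must have sum 4, so (3,2) = 1.
Column 4 now contains 2; hence (3,4) = 3.
Row 4 already has 2, so (4,1) = 4.
Row 4 already has 1; hence (4,2) = 3.
Column 1 already has 2, leaving (1,1) = 1.
1 is placed in column 2, so (1,2) = 2.
Filled in: 1 2 3 4 / 3 4 1 2 / 2 1 4 3 / 4 3 2 1.

4 3 2 1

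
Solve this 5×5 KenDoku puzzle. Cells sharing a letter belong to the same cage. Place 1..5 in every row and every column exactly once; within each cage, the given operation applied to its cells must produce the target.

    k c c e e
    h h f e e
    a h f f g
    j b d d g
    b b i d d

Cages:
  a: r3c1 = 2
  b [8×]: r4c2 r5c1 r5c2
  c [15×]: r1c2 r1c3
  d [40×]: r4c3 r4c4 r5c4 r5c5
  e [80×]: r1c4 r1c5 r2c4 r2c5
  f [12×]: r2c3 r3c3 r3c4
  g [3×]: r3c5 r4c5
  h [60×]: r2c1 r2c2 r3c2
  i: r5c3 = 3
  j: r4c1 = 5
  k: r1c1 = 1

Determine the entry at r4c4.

Cage k is a single given cell; hence r1c1 = 1.
Cage a is a single given cell, which forces r3c1 = 2.
Cage j is given; hence r4c1 = 5.
Column 1 now contains 2, which forces r5c1 = 4.
I is a freebie, leaving r5c3 = 3.
Cage c's pair has product 15, leaving r1c2 = 3.
Column 3 already has 3, leaving r1c3 = 5.
4 is placed in column 1, which forces r2c1 = 3.
Cage f has product 12; hence r3c4 = 3.
Row 3 already has 3, leaving r3c5 = 1.
1 is placed in column 5, leaving r4c5 = 3.
Cage f has product 12, which forces r2c3 = 1.
Row 3 already has 1; hence r3c3 = 4.
Column 3 now contains 4; hence r4c3 = 2.
Cage h needs product 60, which forces r2c2 = 4.
Row 3 now contains 4, so r3c2 = 5.
Row 4 now contains 2, leaving r4c2 = 1.
Cage d needs product 40, so r4c4 = 4.
Cage b has product 8, leaving r5c2 = 2.
The 4 cells of cage d must have product 40; hence r5c4 = 1.
Cage d needs product 40; hence r5c5 = 5.
Column 4 already has 4, which forces r1c4 = 2.
Cage e has product 80, which forces r1c5 = 4.
Cage e needs product 80, leaving r2c4 = 5.
5 is placed in column 5, so r2c5 = 2.
Filled in: 1 3 5 2 4 / 3 4 1 5 2 / 2 5 4 3 1 / 5 1 2 4 3 / 4 2 3 1 5.

4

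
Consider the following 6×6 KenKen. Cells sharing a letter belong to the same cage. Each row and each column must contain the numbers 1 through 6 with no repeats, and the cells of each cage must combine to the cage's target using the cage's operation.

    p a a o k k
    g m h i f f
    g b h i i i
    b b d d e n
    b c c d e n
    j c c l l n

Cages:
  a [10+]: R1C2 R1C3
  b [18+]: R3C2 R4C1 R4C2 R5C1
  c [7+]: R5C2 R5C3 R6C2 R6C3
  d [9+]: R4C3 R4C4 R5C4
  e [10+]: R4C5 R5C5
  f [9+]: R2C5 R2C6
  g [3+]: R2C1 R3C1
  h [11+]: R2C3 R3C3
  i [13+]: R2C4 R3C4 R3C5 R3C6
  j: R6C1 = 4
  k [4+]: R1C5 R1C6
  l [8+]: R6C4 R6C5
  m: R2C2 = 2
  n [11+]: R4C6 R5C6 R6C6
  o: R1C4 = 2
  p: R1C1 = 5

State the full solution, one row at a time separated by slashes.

Cage p is given, so R1C1 = 5.
Cage o is a single given cell, leaving R1C4 = 2.
M is a freebie, leaving R2C2 = 2.
Cage j is given; hence R6C1 = 4.
2 is placed in row 2, leaving R2C1 = 1.
The two cells of cage g must have sum 3, leaving R3C1 = 2.
Column 3 needs a 3, and only R4C3 is open for it.
Row 4 already has 3, leaving R4C1 = 6.
Row 4 already has 6; hence R4C5 = 4.
The 4 cells of cage b must have sum 18, leaving R5C1 = 3.
Row 5 already has 3, leaving R5C2 = 1.
1 is placed in row 5, which forces R5C3 = 2.
1 is placed in row 5; hence R5C4 = 5.
Column 5 already has 4, which forces R5C5 = 6.
Row 5 already has 6, leaving R5C6 = 4.
1 is placed in column 2, which forces R6C2 = 3.
Column 3 now contains 2, so R6C3 = 1.
3 is placed in row 6, which forces R6C4 = 6.
Cage f needs two cells with sum 9, which forces R2C5 = 3.
Cage f needs two cells with sum 9, which forces R2C6 = 6.
The 4 cells of cage b must have sum 18, which forces R3C2 = 4.
4 is placed in row 4, so R4C2 = 5.
Column 4 already has 5, so R4C4 = 1.
Row 4 now contains 5; hence R4C6 = 2.
Cage l needs two cells with sum 8, so R6C5 = 2.
Column 6 now contains 2, which forces R6C6 = 5.
4 is placed in column 2, leaving R1C2 = 6.
The two cells of cage a must have sum 10; hence R1C3 = 4.
Column 5 now contains 3; hence R1C5 = 1.
Cage k needs two cells with sum 4, so R1C6 = 3.
Row 2 already has 6, which forces R2C3 = 5.
Row 2 already has 3, so R2C4 = 4.
The two cells of cage h must have sum 11, so R3C3 = 6.
Column 4 already has 1; hence R3C4 = 3.
The 4 cells of cage i must have sum 13, so R3C5 = 5.
Cage i has sum 13; hence R3C6 = 1.

5 6 4 2 1 3 / 1 2 5 4 3 6 / 2 4 6 3 5 1 / 6 5 3 1 4 2 / 3 1 2 5 6 4 / 4 3 1 6 2 5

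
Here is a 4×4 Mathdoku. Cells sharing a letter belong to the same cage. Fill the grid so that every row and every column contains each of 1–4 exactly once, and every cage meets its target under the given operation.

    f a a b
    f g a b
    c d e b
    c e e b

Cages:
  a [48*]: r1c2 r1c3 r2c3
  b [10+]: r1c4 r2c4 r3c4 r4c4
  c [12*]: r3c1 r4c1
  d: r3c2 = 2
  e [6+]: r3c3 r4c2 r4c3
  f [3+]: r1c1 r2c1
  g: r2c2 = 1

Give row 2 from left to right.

2 1 4 3

The 3 cells of cage a must have product 48, leaving r1c2 = 4.
Cage a needs product 48, leaving r1c3 = 3.
Cage g is a single given cell, which forces r2c2 = 1.
The 3 cells of cage a must have product 48, so r2c3 = 4.
Cage d is a single given cell, leaving r3c2 = 2.
Row 3 now contains 2, leaving r3c3 = 1.
2 is placed in column 2; hence r4c2 = 3.
1 is placed in column 3, leaving r4c3 = 2.
Cage f needs two cells with sum 3; hence r1c1 = 1.
1 is placed in row 1, so r1c4 = 2.
1 is placed in row 2, which forces r2c1 = 2.
Column 4 already has 2, which forces r2c4 = 3.
Cage c's pair has product 12, so r3c1 = 3.
3 is placed in column 4, which forces r3c4 = 4.
Row 4 already has 3, leaving r4c1 = 4.
Column 4 now contains 4, leaving r4c4 = 1.
The full grid is 1 4 3 2 / 2 1 4 3 / 3 2 1 4 / 4 3 2 1.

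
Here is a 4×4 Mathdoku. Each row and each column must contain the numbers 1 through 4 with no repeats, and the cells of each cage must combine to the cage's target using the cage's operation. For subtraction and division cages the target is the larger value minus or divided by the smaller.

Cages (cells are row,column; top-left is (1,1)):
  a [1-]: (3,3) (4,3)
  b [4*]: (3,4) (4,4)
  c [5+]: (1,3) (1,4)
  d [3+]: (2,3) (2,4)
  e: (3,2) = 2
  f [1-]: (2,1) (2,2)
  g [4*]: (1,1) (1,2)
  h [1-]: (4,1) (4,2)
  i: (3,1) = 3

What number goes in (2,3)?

Cage i is a single given cell, leaving (3,1) = 3.
Cage e is given, so (3,2) = 2.
The only place for 3 in row 2 is (2,2).
Cage h needs two cells with difference 1, so (4,1) = 2.
3 is placed in column 2, which forces (4,2) = 1.
Row 4 now contains 2, so (4,3) = 3.
Row 4 now contains 1, so (4,4) = 4.
Cage g's pair has product 4; hence (1,1) = 1.
Column 2 already has 1, so (1,2) = 4.
Row 1 already has 4; hence (1,3) = 2.
Row 1 now contains 1, which forces (1,4) = 3.
2 is placed in column 1, leaving (2,1) = 4.
2 is placed in column 3, leaving (2,3) = 1.
1 is placed in row 2; hence (2,4) = 2.
The two cells of cage a must have difference 1, which forces (3,3) = 4.
Column 4 already has 4, so (3,4) = 1.
The full grid is 1 4 2 3 / 4 3 1 2 / 3 2 4 1 / 2 1 3 4.

1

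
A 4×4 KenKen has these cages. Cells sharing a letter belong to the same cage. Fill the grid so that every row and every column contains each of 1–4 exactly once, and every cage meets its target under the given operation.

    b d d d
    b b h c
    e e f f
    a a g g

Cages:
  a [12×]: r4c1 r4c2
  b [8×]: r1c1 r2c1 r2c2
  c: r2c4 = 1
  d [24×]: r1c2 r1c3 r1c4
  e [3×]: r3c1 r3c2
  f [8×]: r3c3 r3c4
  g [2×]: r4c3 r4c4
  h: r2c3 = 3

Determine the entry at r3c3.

Cage h is a single given cell, which forces r2c3 = 3.
Cage c is a single given cell, so r2c4 = 1.
1 is placed in column 4, so r4c4 = 2.
Cage b has product 8, leaving r1c1 = 1.
Column 1 already has 1, which forces r3c1 = 3.
Row 3 already has 3, which forces r3c2 = 1.
Cage f's pair has product 8, so r3c3 = 2.
2 is placed in column 4, so r3c4 = 4.
3 is placed in column 1, leaving r4c1 = 4.
4 is placed in row 4, which forces r4c2 = 3.
2 is placed in row 4, leaving r4c3 = 1.
Cage d needs product 24, so r1c2 = 2.
Column 3 now contains 2, leaving r1c3 = 4.
4 is placed in column 4, leaving r1c4 = 3.
Column 1 now contains 4, leaving r2c1 = 2.
The 3 cells of cage b must have product 8, leaving r2c2 = 4.
Completed grid: 1 2 4 3 / 2 4 3 1 / 3 1 2 4 / 4 3 1 2.

2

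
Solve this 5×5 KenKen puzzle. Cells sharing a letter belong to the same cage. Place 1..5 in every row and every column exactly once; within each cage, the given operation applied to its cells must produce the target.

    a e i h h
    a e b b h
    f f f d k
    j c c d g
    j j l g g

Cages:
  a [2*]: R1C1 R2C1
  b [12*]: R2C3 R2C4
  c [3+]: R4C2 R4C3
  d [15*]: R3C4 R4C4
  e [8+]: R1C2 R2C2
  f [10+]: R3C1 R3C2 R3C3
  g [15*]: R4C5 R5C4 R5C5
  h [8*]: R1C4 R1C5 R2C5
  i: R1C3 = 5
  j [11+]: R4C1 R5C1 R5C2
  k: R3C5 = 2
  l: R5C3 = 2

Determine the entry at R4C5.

3

Cage i is a single given cell, leaving R1C3 = 5.
K is a freebie, which forces R3C5 = 2.
Cage l is given, leaving R5C3 = 2.
Row 1 already has 5, which forces R1C2 = 3.
Cage h needs product 8; hence R1C4 = 2.
The two cells of cage e must have sum 8, leaving R2C2 = 5.
The two cells of cage c must have sum 3, which forces R4C2 = 2.
2 is placed in column 3; hence R4C3 = 1.
Column 2 already has 5; hence R5C2 = 4.
2 is placed in row 1; hence R1C1 = 1.
1 is placed in row 1; hence R1C5 = 4.
Cage a needs two cells with product 2, so R2C1 = 2.
Column 5 already has 4; hence R2C5 = 1.
Cage f needs sum 10, which forces R3C1 = 5.
Column 2 now contains 4; hence R3C2 = 1.
Column 3 already has 1; hence R3C3 = 4.
Row 3 already has 5, which forces R3C4 = 3.
The 3 cells of cage j must have sum 11, leaving R4C1 = 4.
Column 4 already has 3, so R4C4 = 5.
Row 4 now contains 5, so R4C5 = 3.
The 3 cells of cage j must have sum 11; hence R5C1 = 3.
5 is placed in column 4, so R5C4 = 1.
Column 5 now contains 3, so R5C5 = 5.
Column 3 already has 4, so R2C3 = 3.
Column 4 already has 3, which forces R2C4 = 4.
The full grid is 1 3 5 2 4 / 2 5 3 4 1 / 5 1 4 3 2 / 4 2 1 5 3 / 3 4 2 1 5.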